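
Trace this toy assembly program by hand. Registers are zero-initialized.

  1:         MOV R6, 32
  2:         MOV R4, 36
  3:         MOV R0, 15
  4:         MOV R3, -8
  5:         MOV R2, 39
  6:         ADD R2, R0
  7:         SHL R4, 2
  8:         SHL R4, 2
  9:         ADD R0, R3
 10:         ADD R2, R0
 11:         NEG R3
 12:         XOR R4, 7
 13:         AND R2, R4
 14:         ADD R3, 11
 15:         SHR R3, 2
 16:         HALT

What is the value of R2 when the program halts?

5

after MOV R6, 32: R6=32
after MOV R4, 36: R4=36
after MOV R0, 15: R0=15
after MOV R3, -8: R3=-8
after MOV R2, 39: R2=39
after ADD R2, R0: R2=39+15=54
after SHL R4, 2: R4=36<<2=144
after SHL R4, 2: R4=144<<2=576
after ADD R0, R3: R0=15+(-8)=7
after ADD R2, R0: R2=54+7=61
after NEG R3: R3=-(-8)=8
after XOR R4, 7: R4=576^7=583
after AND R2, R4: R2=61&583=5
after ADD R3, 11: R3=8+11=19
after SHR R3, 2: R3=19>>2=4
halt.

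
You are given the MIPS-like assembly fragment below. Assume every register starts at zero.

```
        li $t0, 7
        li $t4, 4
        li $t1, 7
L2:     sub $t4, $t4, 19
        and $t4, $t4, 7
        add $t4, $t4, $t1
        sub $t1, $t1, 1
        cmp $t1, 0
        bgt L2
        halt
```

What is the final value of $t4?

3

after li $t0, 7: $t0=7
after li $t4, 4: $t4=4
after li $t1, 7: $t1=7
after sub $t4, $t4, 19: $t4=4-19=-15
after and $t4, $t4, 7: $t4=(-15)&7=1
after add $t4, $t4, $t1: $t4=1+7=8
after sub $t1, $t1, 1: $t1=7-1=6
cmp $t1, 0  (cmp 6,0)
bgt L2: taken
after sub $t4, $t4, 19: $t4=8-19=-11
after and $t4, $t4, 7: $t4=(-11)&7=5
after add $t4, $t4, $t1: $t4=5+6=11
after sub $t1, $t1, 1: $t1=6-1=5
cmp $t1, 0  (cmp 5,0)
bgt L2: taken
after sub $t4, $t4, 19: $t4=11-19=-8
after and $t4, $t4, 7: $t4=(-8)&7=0
after add $t4, $t4, $t1: $t4=0+5=5
after sub $t1, $t1, 1: $t1=5-1=4
cmp $t1, 0  (cmp 4,0)
bgt L2: taken
after sub $t4, $t4, 19: $t4=5-19=-14
after and $t4, $t4, 7: $t4=(-14)&7=2
after add $t4, $t4, $t1: $t4=2+4=6
after sub $t1, $t1, 1: $t1=4-1=3
cmp $t1, 0  (cmp 3,0)
bgt L2: taken
after sub $t4, $t4, 19: $t4=6-19=-13
after and $t4, $t4, 7: $t4=(-13)&7=3
after add $t4, $t4, $t1: $t4=3+3=6
after sub $t1, $t1, 1: $t1=3-1=2
cmp $t1, 0  (cmp 2,0)
bgt L2: taken
after sub $t4, $t4, 19: $t4=6-19=-13
after and $t4, $t4, 7: $t4=(-13)&7=3
after add $t4, $t4, $t1: $t4=3+2=5
after sub $t1, $t1, 1: $t1=2-1=1
cmp $t1, 0  (cmp 1,0)
bgt L2: taken
after sub $t4, $t4, 19: $t4=5-19=-14
after and $t4, $t4, 7: $t4=(-14)&7=2
after add $t4, $t4, $t1: $t4=2+1=3
after sub $t1, $t1, 1: $t1=1-1=0
cmp $t1, 0  (cmp 0,0)
bgt L2: not taken
halt.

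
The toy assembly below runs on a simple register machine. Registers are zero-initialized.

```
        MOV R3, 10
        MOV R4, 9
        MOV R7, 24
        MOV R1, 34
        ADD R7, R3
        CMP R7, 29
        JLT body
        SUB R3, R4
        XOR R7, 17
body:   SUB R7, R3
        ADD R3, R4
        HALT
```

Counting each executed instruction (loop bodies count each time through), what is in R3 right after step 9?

after MOV R3, 10: R3=10
after MOV R4, 9: R4=9
after MOV R7, 24: R7=24
after MOV R1, 34: R1=34
after ADD R7, R3: R7=24+10=34
CMP R7, 29  (cmp 34,29)
JLT body: not taken
after SUB R3, R4: R3=10-9=1
after XOR R7, 17: R7=34^17=51
After step 9: R3 = 1.

1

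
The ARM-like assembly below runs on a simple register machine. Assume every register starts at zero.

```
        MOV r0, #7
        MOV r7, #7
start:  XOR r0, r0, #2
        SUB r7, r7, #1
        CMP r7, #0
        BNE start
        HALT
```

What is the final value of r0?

5

r0=7
r7=7
r0=7^2=5
r7=7-1=6
CMP r7, #0  (cmp 6,0)
BNE start: taken
r0=5^2=7
r7=6-1=5
CMP r7, #0  (cmp 5,0)
BNE start: taken
r0=7^2=5
r7=5-1=4
CMP r7, #0  (cmp 4,0)
BNE start: taken
r0=5^2=7
r7=4-1=3
CMP r7, #0  (cmp 3,0)
BNE start: taken
r0=7^2=5
r7=3-1=2
CMP r7, #0  (cmp 2,0)
BNE start: taken
r0=5^2=7
r7=2-1=1
CMP r7, #0  (cmp 1,0)
BNE start: taken
r0=7^2=5
r7=1-1=0
CMP r7, #0  (cmp 0,0)
BNE start: not taken
halt.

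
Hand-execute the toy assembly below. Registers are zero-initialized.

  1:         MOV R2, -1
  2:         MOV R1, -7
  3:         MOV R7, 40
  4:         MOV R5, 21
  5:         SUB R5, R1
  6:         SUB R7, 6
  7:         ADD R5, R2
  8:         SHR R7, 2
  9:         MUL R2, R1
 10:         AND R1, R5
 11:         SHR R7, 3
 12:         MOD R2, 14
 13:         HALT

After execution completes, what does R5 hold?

after MOV R2, -1: R2=-1
after MOV R1, -7: R1=-7
after MOV R7, 40: R7=40
after MOV R5, 21: R5=21
after SUB R5, R1: R5=21-(-7)=28
after SUB R7, 6: R7=40-6=34
after ADD R5, R2: R5=28+(-1)=27
after SHR R7, 2: R7=34>>2=8
after MUL R2, R1: R2=(-1)*(-7)=7
after AND R1, R5: R1=(-7)&27=25
after SHR R7, 3: R7=8>>3=1
after MOD R2, 14: R2=7%14=7
halt.

27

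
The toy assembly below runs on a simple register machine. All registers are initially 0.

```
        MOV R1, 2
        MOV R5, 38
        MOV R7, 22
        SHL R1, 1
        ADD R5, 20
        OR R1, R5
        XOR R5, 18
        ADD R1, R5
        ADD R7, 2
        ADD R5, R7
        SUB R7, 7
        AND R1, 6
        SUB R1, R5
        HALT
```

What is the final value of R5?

64

after MOV R1, 2: R1=2
after MOV R5, 38: R5=38
after MOV R7, 22: R7=22
after SHL R1, 1: R1=2<<1=4
after ADD R5, 20: R5=38+20=58
after OR R1, R5: R1=4|58=62
after XOR R5, 18: R5=58^18=40
after ADD R1, R5: R1=62+40=102
after ADD R7, 2: R7=22+2=24
after ADD R5, R7: R5=40+24=64
after SUB R7, 7: R7=24-7=17
after AND R1, 6: R1=102&6=6
after SUB R1, R5: R1=6-64=-58
halt.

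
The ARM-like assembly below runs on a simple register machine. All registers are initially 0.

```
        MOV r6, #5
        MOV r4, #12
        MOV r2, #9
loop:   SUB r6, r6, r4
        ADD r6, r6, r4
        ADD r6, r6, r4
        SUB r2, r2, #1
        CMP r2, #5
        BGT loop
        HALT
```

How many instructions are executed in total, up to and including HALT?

28

after MOV r6, #5: r6=5
after MOV r4, #12: r4=12
after MOV r2, #9: r2=9
after SUB r6, r6, r4: r6=5-12=-7
after ADD r6, r6, r4: r6=(-7)+12=5
after ADD r6, r6, r4: r6=5+12=17
after SUB r2, r2, #1: r2=9-1=8
CMP r2, #5  (cmp 8,5)
BGT loop: taken
after SUB r6, r6, r4: r6=17-12=5
after ADD r6, r6, r4: r6=5+12=17
after ADD r6, r6, r4: r6=17+12=29
after SUB r2, r2, #1: r2=8-1=7
CMP r2, #5  (cmp 7,5)
BGT loop: taken
after SUB r6, r6, r4: r6=29-12=17
after ADD r6, r6, r4: r6=17+12=29
after ADD r6, r6, r4: r6=29+12=41
after SUB r2, r2, #1: r2=7-1=6
CMP r2, #5  (cmp 6,5)
BGT loop: taken
after SUB r6, r6, r4: r6=41-12=29
after ADD r6, r6, r4: r6=29+12=41
after ADD r6, r6, r4: r6=41+12=53
after SUB r2, r2, #1: r2=6-1=5
CMP r2, #5  (cmp 5,5)
BGT loop: not taken
halt.
Total executed instructions: 28.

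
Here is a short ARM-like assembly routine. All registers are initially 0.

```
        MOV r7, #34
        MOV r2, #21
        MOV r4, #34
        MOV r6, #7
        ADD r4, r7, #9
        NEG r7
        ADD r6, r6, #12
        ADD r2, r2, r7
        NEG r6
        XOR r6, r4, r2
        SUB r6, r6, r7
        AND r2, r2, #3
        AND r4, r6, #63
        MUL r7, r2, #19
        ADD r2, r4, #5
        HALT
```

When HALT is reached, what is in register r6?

-6

after MOV r7, #34: r7=34
after MOV r2, #21: r2=21
after MOV r4, #34: r4=34
after MOV r6, #7: r6=7
after ADD r4, r7, #9: r4=34+9=43
after NEG r7: r7=-(34)=-34
after ADD r6, r6, #12: r6=7+12=19
after ADD r2, r2, r7: r2=21+(-34)=-13
after NEG r6: r6=-(19)=-19
after XOR r6, r4, r2: r6=43^(-13)=-40
after SUB r6, r6, r7: r6=(-40)-(-34)=-6
after AND r2, r2, #3: r2=(-13)&3=3
after AND r4, r6, #63: r4=(-6)&63=58
after MUL r7, r2, #19: r7=3*19=57
after ADD r2, r4, #5: r2=58+5=63
halt.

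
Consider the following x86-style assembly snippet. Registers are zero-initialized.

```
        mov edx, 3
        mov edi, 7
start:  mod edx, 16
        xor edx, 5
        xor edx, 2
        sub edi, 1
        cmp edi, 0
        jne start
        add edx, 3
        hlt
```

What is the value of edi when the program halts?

edx=3
edi=7
edx=3%16=3
edx=3^5=6
edx=6^2=4
edi=7-1=6
cmp edi, 0  (cmp 6,0)
jne start: taken
edx=4%16=4
edx=4^5=1
edx=1^2=3
edi=6-1=5
cmp edi, 0  (cmp 5,0)
jne start: taken
edx=3%16=3
edx=3^5=6
edx=6^2=4
edi=5-1=4
cmp edi, 0  (cmp 4,0)
jne start: taken
edx=4%16=4
edx=4^5=1
edx=1^2=3
edi=4-1=3
cmp edi, 0  (cmp 3,0)
jne start: taken
edx=3%16=3
edx=3^5=6
edx=6^2=4
edi=3-1=2
cmp edi, 0  (cmp 2,0)
jne start: taken
edx=4%16=4
edx=4^5=1
edx=1^2=3
edi=2-1=1
cmp edi, 0  (cmp 1,0)
jne start: taken
edx=3%16=3
edx=3^5=6
edx=6^2=4
edi=1-1=0
cmp edi, 0  (cmp 0,0)
jne start: not taken
edx=4+3=7
halt.

0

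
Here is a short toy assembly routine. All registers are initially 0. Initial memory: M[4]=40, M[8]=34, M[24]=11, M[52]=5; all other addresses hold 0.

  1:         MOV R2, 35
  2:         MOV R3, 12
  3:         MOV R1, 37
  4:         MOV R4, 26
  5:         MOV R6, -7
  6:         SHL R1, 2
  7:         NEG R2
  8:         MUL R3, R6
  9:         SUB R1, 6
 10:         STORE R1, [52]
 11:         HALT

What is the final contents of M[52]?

R2=35
R3=12
R1=37
R4=26
R6=-7
R1=37<<2=148
R2=-(35)=-35
R3=12*(-7)=-84
R1=148-6=142
STORE R1, [52] → M[52]=142
halt.

142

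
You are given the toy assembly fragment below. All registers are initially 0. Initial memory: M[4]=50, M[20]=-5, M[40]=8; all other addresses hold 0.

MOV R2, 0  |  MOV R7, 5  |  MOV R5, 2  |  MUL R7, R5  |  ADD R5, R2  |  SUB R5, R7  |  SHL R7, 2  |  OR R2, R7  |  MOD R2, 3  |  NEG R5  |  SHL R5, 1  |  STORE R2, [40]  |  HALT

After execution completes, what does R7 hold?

40

MOV R2, 0 → R2=0
MOV R7, 5 → R7=5
MOV R5, 2 → R5=2
MUL R7, R5 → R7=5*2=10
ADD R5, R2 → R5=2+0=2
SUB R5, R7 → R5=2-10=-8
SHL R7, 2 → R7=10<<2=40
OR R2, R7 → R2=0|40=40
MOD R2, 3 → R2=40%3=1
NEG R5 → R5=-(-8)=8
SHL R5, 1 → R5=8<<1=16
STORE R2, [40] → M[40]=1
halt.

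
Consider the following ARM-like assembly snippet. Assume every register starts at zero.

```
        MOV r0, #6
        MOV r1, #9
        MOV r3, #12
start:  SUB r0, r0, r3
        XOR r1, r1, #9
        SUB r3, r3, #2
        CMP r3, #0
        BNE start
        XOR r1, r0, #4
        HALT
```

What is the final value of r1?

-40

r0=6
r1=9
r3=12
r0=6-12=-6
r1=9^9=0
r3=12-2=10
CMP r3, #0  (cmp 10,0)
BNE start: taken
r0=(-6)-10=-16
r1=0^9=9
r3=10-2=8
CMP r3, #0  (cmp 8,0)
BNE start: taken
r0=(-16)-8=-24
r1=9^9=0
r3=8-2=6
CMP r3, #0  (cmp 6,0)
BNE start: taken
r0=(-24)-6=-30
r1=0^9=9
r3=6-2=4
CMP r3, #0  (cmp 4,0)
BNE start: taken
r0=(-30)-4=-34
r1=9^9=0
r3=4-2=2
CMP r3, #0  (cmp 2,0)
BNE start: taken
r0=(-34)-2=-36
r1=0^9=9
r3=2-2=0
CMP r3, #0  (cmp 0,0)
BNE start: not taken
r1=(-36)^4=-40
halt.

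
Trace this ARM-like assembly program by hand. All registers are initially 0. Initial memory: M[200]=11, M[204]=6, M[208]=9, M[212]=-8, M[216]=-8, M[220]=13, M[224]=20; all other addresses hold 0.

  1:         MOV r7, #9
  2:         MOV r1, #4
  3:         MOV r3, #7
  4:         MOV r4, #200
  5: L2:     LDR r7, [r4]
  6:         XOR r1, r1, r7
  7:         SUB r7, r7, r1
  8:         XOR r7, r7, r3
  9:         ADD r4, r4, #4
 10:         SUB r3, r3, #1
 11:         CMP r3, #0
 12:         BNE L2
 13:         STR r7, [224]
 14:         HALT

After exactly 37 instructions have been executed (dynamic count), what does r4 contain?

after MOV r7, #9: r7=9
after MOV r1, #4: r1=4
after MOV r3, #7: r3=7
after MOV r4, #200: r4=200
after LDR r7, [r4]: r7=M[200]=11
after XOR r1, r1, r7: r1=4^11=15
after SUB r7, r7, r1: r7=11-15=-4
after XOR r7, r7, r3: r7=(-4)^7=-5
after ADD r4, r4, #4: r4=200+4=204
after SUB r3, r3, #1: r3=7-1=6
CMP r3, #0  (cmp 6,0)
BNE L2: taken
after LDR r7, [r4]: r7=M[204]=6
after XOR r1, r1, r7: r1=15^6=9
after SUB r7, r7, r1: r7=6-9=-3
after XOR r7, r7, r3: r7=(-3)^6=-5
after ADD r4, r4, #4: r4=204+4=208
after SUB r3, r3, #1: r3=6-1=5
CMP r3, #0  (cmp 5,0)
BNE L2: taken
after LDR r7, [r4]: r7=M[208]=9
after XOR r1, r1, r7: r1=9^9=0
after SUB r7, r7, r1: r7=9-0=9
after XOR r7, r7, r3: r7=9^5=12
after ADD r4, r4, #4: r4=208+4=212
after SUB r3, r3, #1: r3=5-1=4
CMP r3, #0  (cmp 4,0)
BNE L2: taken
after LDR r7, [r4]: r7=M[212]=-8
after XOR r1, r1, r7: r1=0^(-8)=-8
after SUB r7, r7, r1: r7=(-8)-(-8)=0
after XOR r7, r7, r3: r7=0^4=4
after ADD r4, r4, #4: r4=212+4=216
after SUB r3, r3, #1: r3=4-1=3
CMP r3, #0  (cmp 3,0)
BNE L2: taken
after LDR r7, [r4]: r7=M[216]=-8
After step 37: r4 = 216.

216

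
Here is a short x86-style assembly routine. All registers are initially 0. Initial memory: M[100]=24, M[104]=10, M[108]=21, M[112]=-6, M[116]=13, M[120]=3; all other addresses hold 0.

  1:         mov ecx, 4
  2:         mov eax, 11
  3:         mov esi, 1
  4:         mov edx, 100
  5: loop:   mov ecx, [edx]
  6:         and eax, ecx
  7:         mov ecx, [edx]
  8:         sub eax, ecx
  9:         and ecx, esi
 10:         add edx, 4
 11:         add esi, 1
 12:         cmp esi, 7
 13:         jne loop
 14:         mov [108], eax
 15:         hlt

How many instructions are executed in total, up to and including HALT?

mov ecx, 4 → ecx=4
mov eax, 11 → eax=11
mov esi, 1 → esi=1
mov edx, 100 → edx=100
mov ecx, [edx] → ecx=M[100]=24
and eax, ecx → eax=11&24=8
mov ecx, [edx] → ecx=M[100]=24
sub eax, ecx → eax=8-24=-16
and ecx, esi → ecx=24&1=0
add edx, 4 → edx=100+4=104
add esi, 1 → esi=1+1=2
cmp esi, 7  (cmp 2,7)
jne loop: taken
mov ecx, [edx] → ecx=M[104]=10
and eax, ecx → eax=(-16)&10=0
mov ecx, [edx] → ecx=M[104]=10
sub eax, ecx → eax=0-10=-10
and ecx, esi → ecx=10&2=2
add edx, 4 → edx=104+4=108
add esi, 1 → esi=2+1=3
cmp esi, 7  (cmp 3,7)
jne loop: taken
mov ecx, [edx] → ecx=M[108]=21
and eax, ecx → eax=(-10)&21=20
mov ecx, [edx] → ecx=M[108]=21
sub eax, ecx → eax=20-21=-1
and ecx, esi → ecx=21&3=1
add edx, 4 → edx=108+4=112
add esi, 1 → esi=3+1=4
cmp esi, 7  (cmp 4,7)
jne loop: taken
mov ecx, [edx] → ecx=M[112]=-6
and eax, ecx → eax=(-1)&(-6)=-6
mov ecx, [edx] → ecx=M[112]=-6
sub eax, ecx → eax=(-6)-(-6)=0
and ecx, esi → ecx=(-6)&4=0
add edx, 4 → edx=112+4=116
add esi, 1 → esi=4+1=5
cmp esi, 7  (cmp 5,7)
jne loop: taken
mov ecx, [edx] → ecx=M[116]=13
and eax, ecx → eax=0&13=0
mov ecx, [edx] → ecx=M[116]=13
sub eax, ecx → eax=0-13=-13
and ecx, esi → ecx=13&5=5
add edx, 4 → edx=116+4=120
add esi, 1 → esi=5+1=6
cmp esi, 7  (cmp 6,7)
jne loop: taken
mov ecx, [edx] → ecx=M[120]=3
and eax, ecx → eax=(-13)&3=3
mov ecx, [edx] → ecx=M[120]=3
sub eax, ecx → eax=3-3=0
and ecx, esi → ecx=3&6=2
add edx, 4 → edx=120+4=124
add esi, 1 → esi=6+1=7
cmp esi, 7  (cmp 7,7)
jne loop: not taken
mov [108], eax → M[108]=0
halt.
Total executed instructions: 60.

60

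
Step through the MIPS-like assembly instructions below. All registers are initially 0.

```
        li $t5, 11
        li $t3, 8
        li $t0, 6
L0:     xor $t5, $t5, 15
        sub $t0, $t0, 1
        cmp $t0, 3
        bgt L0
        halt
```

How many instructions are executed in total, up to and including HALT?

16

after li $t5, 11: $t5=11
after li $t3, 8: $t3=8
after li $t0, 6: $t0=6
after xor $t5, $t5, 15: $t5=11^15=4
after sub $t0, $t0, 1: $t0=6-1=5
cmp $t0, 3  (cmp 5,3)
bgt L0: taken
after xor $t5, $t5, 15: $t5=4^15=11
after sub $t0, $t0, 1: $t0=5-1=4
cmp $t0, 3  (cmp 4,3)
bgt L0: taken
after xor $t5, $t5, 15: $t5=11^15=4
after sub $t0, $t0, 1: $t0=4-1=3
cmp $t0, 3  (cmp 3,3)
bgt L0: not taken
halt.
Total executed instructions: 16.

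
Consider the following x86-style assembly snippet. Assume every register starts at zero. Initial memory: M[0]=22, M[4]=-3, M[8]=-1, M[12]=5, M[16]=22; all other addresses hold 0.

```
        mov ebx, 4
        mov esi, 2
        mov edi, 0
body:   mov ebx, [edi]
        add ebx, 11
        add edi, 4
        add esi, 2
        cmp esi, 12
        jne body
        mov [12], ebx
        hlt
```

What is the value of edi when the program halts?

after mov ebx, 4: ebx=4
after mov esi, 2: esi=2
after mov edi, 0: edi=0
after mov ebx, [edi]: ebx=M[0]=22
after add ebx, 11: ebx=22+11=33
after add edi, 4: edi=0+4=4
after add esi, 2: esi=2+2=4
cmp esi, 12  (cmp 4,12)
jne body: taken
after mov ebx, [edi]: ebx=M[4]=-3
after add ebx, 11: ebx=(-3)+11=8
after add edi, 4: edi=4+4=8
after add esi, 2: esi=4+2=6
cmp esi, 12  (cmp 6,12)
jne body: taken
after mov ebx, [edi]: ebx=M[8]=-1
after add ebx, 11: ebx=(-1)+11=10
after add edi, 4: edi=8+4=12
after add esi, 2: esi=6+2=8
cmp esi, 12  (cmp 8,12)
jne body: taken
after mov ebx, [edi]: ebx=M[12]=5
after add ebx, 11: ebx=5+11=16
after add edi, 4: edi=12+4=16
after add esi, 2: esi=8+2=10
cmp esi, 12  (cmp 10,12)
jne body: taken
after mov ebx, [edi]: ebx=M[16]=22
after add ebx, 11: ebx=22+11=33
after add edi, 4: edi=16+4=20
after add esi, 2: esi=10+2=12
cmp esi, 12  (cmp 12,12)
jne body: not taken
mov [12], ebx → M[12]=33
halt.

20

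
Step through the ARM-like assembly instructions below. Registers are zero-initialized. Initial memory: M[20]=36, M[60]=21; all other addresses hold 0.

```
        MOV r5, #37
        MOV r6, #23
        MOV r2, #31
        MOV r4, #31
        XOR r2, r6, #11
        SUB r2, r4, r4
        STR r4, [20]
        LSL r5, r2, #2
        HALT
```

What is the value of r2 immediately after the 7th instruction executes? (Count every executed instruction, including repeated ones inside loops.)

MOV r5, #37 → r5=37
MOV r6, #23 → r6=23
MOV r2, #31 → r2=31
MOV r4, #31 → r4=31
XOR r2, r6, #11 → r2=23^11=28
SUB r2, r4, r4 → r2=31-31=0
STR r4, [20] → M[20]=31
After step 7: r2 = 0.

0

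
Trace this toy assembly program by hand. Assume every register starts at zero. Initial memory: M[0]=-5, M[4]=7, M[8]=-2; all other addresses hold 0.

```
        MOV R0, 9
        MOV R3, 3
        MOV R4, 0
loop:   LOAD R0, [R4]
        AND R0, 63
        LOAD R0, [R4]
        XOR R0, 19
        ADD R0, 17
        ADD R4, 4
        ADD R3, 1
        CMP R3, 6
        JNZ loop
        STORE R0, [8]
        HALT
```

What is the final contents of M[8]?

MOV R0, 9 → R0=9
MOV R3, 3 → R3=3
MOV R4, 0 → R4=0
LOAD R0, [R4] → R0=M[0]=-5
AND R0, 63 → R0=(-5)&63=59
LOAD R0, [R4] → R0=M[0]=-5
XOR R0, 19 → R0=(-5)^19=-24
ADD R0, 17 → R0=(-24)+17=-7
ADD R4, 4 → R4=0+4=4
ADD R3, 1 → R3=3+1=4
CMP R3, 6  (cmp 4,6)
JNZ loop: taken
LOAD R0, [R4] → R0=M[4]=7
AND R0, 63 → R0=7&63=7
LOAD R0, [R4] → R0=M[4]=7
XOR R0, 19 → R0=7^19=20
ADD R0, 17 → R0=20+17=37
ADD R4, 4 → R4=4+4=8
ADD R3, 1 → R3=4+1=5
CMP R3, 6  (cmp 5,6)
JNZ loop: taken
LOAD R0, [R4] → R0=M[8]=-2
AND R0, 63 → R0=(-2)&63=62
LOAD R0, [R4] → R0=M[8]=-2
XOR R0, 19 → R0=(-2)^19=-19
ADD R0, 17 → R0=(-19)+17=-2
ADD R4, 4 → R4=8+4=12
ADD R3, 1 → R3=5+1=6
CMP R3, 6  (cmp 6,6)
JNZ loop: not taken
STORE R0, [8] → M[8]=-2
halt.

-2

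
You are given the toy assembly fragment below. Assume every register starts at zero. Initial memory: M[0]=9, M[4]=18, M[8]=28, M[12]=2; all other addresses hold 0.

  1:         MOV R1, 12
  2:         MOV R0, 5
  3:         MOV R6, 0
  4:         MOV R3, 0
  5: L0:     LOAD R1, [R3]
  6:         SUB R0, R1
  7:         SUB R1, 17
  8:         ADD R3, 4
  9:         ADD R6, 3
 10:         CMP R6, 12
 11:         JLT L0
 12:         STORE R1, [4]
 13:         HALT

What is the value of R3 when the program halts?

16

MOV R1, 12 → R1=12
MOV R0, 5 → R0=5
MOV R6, 0 → R6=0
MOV R3, 0 → R3=0
LOAD R1, [R3] → R1=M[0]=9
SUB R0, R1 → R0=5-9=-4
SUB R1, 17 → R1=9-17=-8
ADD R3, 4 → R3=0+4=4
ADD R6, 3 → R6=0+3=3
CMP R6, 12  (cmp 3,12)
JLT L0: taken
LOAD R1, [R3] → R1=M[4]=18
SUB R0, R1 → R0=(-4)-18=-22
SUB R1, 17 → R1=18-17=1
ADD R3, 4 → R3=4+4=8
ADD R6, 3 → R6=3+3=6
CMP R6, 12  (cmp 6,12)
JLT L0: taken
LOAD R1, [R3] → R1=M[8]=28
SUB R0, R1 → R0=(-22)-28=-50
SUB R1, 17 → R1=28-17=11
ADD R3, 4 → R3=8+4=12
ADD R6, 3 → R6=6+3=9
CMP R6, 12  (cmp 9,12)
JLT L0: taken
LOAD R1, [R3] → R1=M[12]=2
SUB R0, R1 → R0=(-50)-2=-52
SUB R1, 17 → R1=2-17=-15
ADD R3, 4 → R3=12+4=16
ADD R6, 3 → R6=9+3=12
CMP R6, 12  (cmp 12,12)
JLT L0: not taken
STORE R1, [4] → M[4]=-15
halt.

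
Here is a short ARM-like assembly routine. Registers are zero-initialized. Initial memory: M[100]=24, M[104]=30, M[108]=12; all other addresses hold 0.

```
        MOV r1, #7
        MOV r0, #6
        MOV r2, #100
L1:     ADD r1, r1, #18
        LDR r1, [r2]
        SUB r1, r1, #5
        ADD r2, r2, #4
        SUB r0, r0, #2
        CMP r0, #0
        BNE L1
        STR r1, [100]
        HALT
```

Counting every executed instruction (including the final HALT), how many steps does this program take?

26

after MOV r1, #7: r1=7
after MOV r0, #6: r0=6
after MOV r2, #100: r2=100
after ADD r1, r1, #18: r1=7+18=25
after LDR r1, [r2]: r1=M[100]=24
after SUB r1, r1, #5: r1=24-5=19
after ADD r2, r2, #4: r2=100+4=104
after SUB r0, r0, #2: r0=6-2=4
CMP r0, #0  (cmp 4,0)
BNE L1: taken
after ADD r1, r1, #18: r1=19+18=37
after LDR r1, [r2]: r1=M[104]=30
after SUB r1, r1, #5: r1=30-5=25
after ADD r2, r2, #4: r2=104+4=108
after SUB r0, r0, #2: r0=4-2=2
CMP r0, #0  (cmp 2,0)
BNE L1: taken
after ADD r1, r1, #18: r1=25+18=43
after LDR r1, [r2]: r1=M[108]=12
after SUB r1, r1, #5: r1=12-5=7
after ADD r2, r2, #4: r2=108+4=112
after SUB r0, r0, #2: r0=2-2=0
CMP r0, #0  (cmp 0,0)
BNE L1: not taken
STR r1, [100] → M[100]=7
halt.
Total executed instructions: 26.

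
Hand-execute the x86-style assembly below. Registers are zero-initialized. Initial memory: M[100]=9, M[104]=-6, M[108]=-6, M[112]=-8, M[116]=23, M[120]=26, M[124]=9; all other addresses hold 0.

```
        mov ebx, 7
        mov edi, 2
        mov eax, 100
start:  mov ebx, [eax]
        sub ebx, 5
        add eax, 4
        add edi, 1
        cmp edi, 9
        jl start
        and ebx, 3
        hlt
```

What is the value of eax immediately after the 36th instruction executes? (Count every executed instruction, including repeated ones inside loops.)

124

ebx=7
edi=2
eax=100
ebx=M[100]=9
ebx=9-5=4
eax=100+4=104
edi=2+1=3
cmp edi, 9  (cmp 3,9)
jl start: taken
ebx=M[104]=-6
ebx=(-6)-5=-11
eax=104+4=108
edi=3+1=4
cmp edi, 9  (cmp 4,9)
jl start: taken
ebx=M[108]=-6
ebx=(-6)-5=-11
eax=108+4=112
edi=4+1=5
cmp edi, 9  (cmp 5,9)
jl start: taken
ebx=M[112]=-8
ebx=(-8)-5=-13
eax=112+4=116
edi=5+1=6
cmp edi, 9  (cmp 6,9)
jl start: taken
ebx=M[116]=23
ebx=23-5=18
eax=116+4=120
edi=6+1=7
cmp edi, 9  (cmp 7,9)
jl start: taken
ebx=M[120]=26
ebx=26-5=21
eax=120+4=124
After step 36: eax = 124.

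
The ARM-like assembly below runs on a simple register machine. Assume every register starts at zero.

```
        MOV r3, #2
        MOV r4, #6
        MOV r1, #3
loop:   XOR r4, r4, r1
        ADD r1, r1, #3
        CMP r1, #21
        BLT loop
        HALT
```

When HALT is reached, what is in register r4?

MOV r3, #2 → r3=2
MOV r4, #6 → r4=6
MOV r1, #3 → r1=3
XOR r4, r4, r1 → r4=6^3=5
ADD r1, r1, #3 → r1=3+3=6
CMP r1, #21  (cmp 6,21)
BLT loop: taken
XOR r4, r4, r1 → r4=5^6=3
ADD r1, r1, #3 → r1=6+3=9
CMP r1, #21  (cmp 9,21)
BLT loop: taken
XOR r4, r4, r1 → r4=3^9=10
ADD r1, r1, #3 → r1=9+3=12
CMP r1, #21  (cmp 12,21)
BLT loop: taken
XOR r4, r4, r1 → r4=10^12=6
ADD r1, r1, #3 → r1=12+3=15
CMP r1, #21  (cmp 15,21)
BLT loop: taken
XOR r4, r4, r1 → r4=6^15=9
ADD r1, r1, #3 → r1=15+3=18
CMP r1, #21  (cmp 18,21)
BLT loop: taken
XOR r4, r4, r1 → r4=9^18=27
ADD r1, r1, #3 → r1=18+3=21
CMP r1, #21  (cmp 21,21)
BLT loop: not taken
halt.

27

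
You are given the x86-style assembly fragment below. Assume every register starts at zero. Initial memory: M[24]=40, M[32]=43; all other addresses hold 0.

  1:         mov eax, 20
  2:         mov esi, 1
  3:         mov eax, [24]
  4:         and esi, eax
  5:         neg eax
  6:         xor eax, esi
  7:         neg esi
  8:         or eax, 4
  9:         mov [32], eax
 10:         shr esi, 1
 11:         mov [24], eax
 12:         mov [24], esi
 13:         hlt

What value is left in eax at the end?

-36

mov eax, 20 → eax=20
mov esi, 1 → esi=1
mov eax, [24] → eax=M[24]=40
and esi, eax → esi=1&40=0
neg eax → eax=-(40)=-40
xor eax, esi → eax=(-40)^0=-40
neg esi → esi=-(0)=0
or eax, 4 → eax=(-40)|4=-36
mov [32], eax → M[32]=-36
shr esi, 1 → esi=0>>1=0
mov [24], eax → M[24]=-36
mov [24], esi → M[24]=0
halt.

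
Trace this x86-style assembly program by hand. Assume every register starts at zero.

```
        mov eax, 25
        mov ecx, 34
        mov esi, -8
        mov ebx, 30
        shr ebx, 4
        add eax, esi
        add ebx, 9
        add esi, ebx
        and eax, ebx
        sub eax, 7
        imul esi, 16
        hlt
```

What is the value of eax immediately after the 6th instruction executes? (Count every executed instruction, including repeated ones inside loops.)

17

mov eax, 25 → eax=25
mov ecx, 34 → ecx=34
mov esi, -8 → esi=-8
mov ebx, 30 → ebx=30
shr ebx, 4 → ebx=30>>4=1
add eax, esi → eax=25+(-8)=17
After step 6: eax = 17.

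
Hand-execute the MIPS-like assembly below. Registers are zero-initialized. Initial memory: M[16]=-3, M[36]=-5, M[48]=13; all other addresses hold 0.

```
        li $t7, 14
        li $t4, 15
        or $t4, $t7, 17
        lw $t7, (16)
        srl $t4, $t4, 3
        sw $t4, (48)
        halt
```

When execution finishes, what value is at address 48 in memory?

after li $t7, 14: $t7=14
after li $t4, 15: $t4=15
after or $t4, $t7, 17: $t4=14|17=31
after lw $t7, (16): $t7=M[16]=-3
after srl $t4, $t4, 3: $t4=31>>3=3
sw $t4, (48) → M[48]=3
halt.

3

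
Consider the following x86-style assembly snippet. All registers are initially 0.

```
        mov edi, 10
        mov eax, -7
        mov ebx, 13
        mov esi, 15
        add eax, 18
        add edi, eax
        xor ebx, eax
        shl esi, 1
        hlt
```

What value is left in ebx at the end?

after mov edi, 10: edi=10
after mov eax, -7: eax=-7
after mov ebx, 13: ebx=13
after mov esi, 15: esi=15
after add eax, 18: eax=(-7)+18=11
after add edi, eax: edi=10+11=21
after xor ebx, eax: ebx=13^11=6
after shl esi, 1: esi=15<<1=30
halt.

6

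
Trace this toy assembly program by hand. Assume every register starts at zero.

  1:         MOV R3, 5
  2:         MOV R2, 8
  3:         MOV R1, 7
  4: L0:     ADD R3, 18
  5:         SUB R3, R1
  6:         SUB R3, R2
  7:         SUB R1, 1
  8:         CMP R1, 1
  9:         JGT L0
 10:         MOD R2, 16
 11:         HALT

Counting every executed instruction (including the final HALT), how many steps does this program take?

MOV R3, 5 → R3=5
MOV R2, 8 → R2=8
MOV R1, 7 → R1=7
ADD R3, 18 → R3=5+18=23
SUB R3, R1 → R3=23-7=16
SUB R3, R2 → R3=16-8=8
SUB R1, 1 → R1=7-1=6
CMP R1, 1  (cmp 6,1)
JGT L0: taken
ADD R3, 18 → R3=8+18=26
SUB R3, R1 → R3=26-6=20
SUB R3, R2 → R3=20-8=12
SUB R1, 1 → R1=6-1=5
CMP R1, 1  (cmp 5,1)
JGT L0: taken
ADD R3, 18 → R3=12+18=30
SUB R3, R1 → R3=30-5=25
SUB R3, R2 → R3=25-8=17
SUB R1, 1 → R1=5-1=4
CMP R1, 1  (cmp 4,1)
JGT L0: taken
ADD R3, 18 → R3=17+18=35
SUB R3, R1 → R3=35-4=31
SUB R3, R2 → R3=31-8=23
SUB R1, 1 → R1=4-1=3
CMP R1, 1  (cmp 3,1)
JGT L0: taken
ADD R3, 18 → R3=23+18=41
SUB R3, R1 → R3=41-3=38
SUB R3, R2 → R3=38-8=30
SUB R1, 1 → R1=3-1=2
CMP R1, 1  (cmp 2,1)
JGT L0: taken
ADD R3, 18 → R3=30+18=48
SUB R3, R1 → R3=48-2=46
SUB R3, R2 → R3=46-8=38
SUB R1, 1 → R1=2-1=1
CMP R1, 1  (cmp 1,1)
JGT L0: not taken
MOD R2, 16 → R2=8%16=8
halt.
Total executed instructions: 41.

41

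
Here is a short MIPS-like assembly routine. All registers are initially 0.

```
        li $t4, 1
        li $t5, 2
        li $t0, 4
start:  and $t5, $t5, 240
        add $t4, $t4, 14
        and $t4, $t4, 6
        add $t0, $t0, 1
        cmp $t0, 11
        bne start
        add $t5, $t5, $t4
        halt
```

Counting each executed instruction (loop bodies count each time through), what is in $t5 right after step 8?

0

$t4=1
$t5=2
$t0=4
$t5=2&240=0
$t4=1+14=15
$t4=15&6=6
$t0=4+1=5
cmp $t0, 11  (cmp 5,11)
After step 8: $t5 = 0.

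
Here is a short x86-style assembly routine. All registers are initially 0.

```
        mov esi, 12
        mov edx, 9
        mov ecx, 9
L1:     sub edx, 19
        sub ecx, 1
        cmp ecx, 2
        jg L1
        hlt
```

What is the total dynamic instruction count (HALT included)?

mov esi, 12 → esi=12
mov edx, 9 → edx=9
mov ecx, 9 → ecx=9
sub edx, 19 → edx=9-19=-10
sub ecx, 1 → ecx=9-1=8
cmp ecx, 2  (cmp 8,2)
jg L1: taken
sub edx, 19 → edx=(-10)-19=-29
sub ecx, 1 → ecx=8-1=7
cmp ecx, 2  (cmp 7,2)
jg L1: taken
sub edx, 19 → edx=(-29)-19=-48
sub ecx, 1 → ecx=7-1=6
cmp ecx, 2  (cmp 6,2)
jg L1: taken
sub edx, 19 → edx=(-48)-19=-67
sub ecx, 1 → ecx=6-1=5
cmp ecx, 2  (cmp 5,2)
jg L1: taken
sub edx, 19 → edx=(-67)-19=-86
sub ecx, 1 → ecx=5-1=4
cmp ecx, 2  (cmp 4,2)
jg L1: taken
sub edx, 19 → edx=(-86)-19=-105
sub ecx, 1 → ecx=4-1=3
cmp ecx, 2  (cmp 3,2)
jg L1: taken
sub edx, 19 → edx=(-105)-19=-124
sub ecx, 1 → ecx=3-1=2
cmp ecx, 2  (cmp 2,2)
jg L1: not taken
halt.
Total executed instructions: 32.

32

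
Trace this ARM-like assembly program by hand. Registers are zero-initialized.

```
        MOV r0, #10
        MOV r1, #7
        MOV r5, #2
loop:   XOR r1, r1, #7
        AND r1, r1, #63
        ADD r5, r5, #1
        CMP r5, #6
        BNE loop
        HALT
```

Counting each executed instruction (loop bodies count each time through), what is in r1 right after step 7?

r0=10
r1=7
r5=2
r1=7^7=0
r1=0&63=0
r5=2+1=3
CMP r5, #6  (cmp 3,6)
After step 7: r1 = 0.

0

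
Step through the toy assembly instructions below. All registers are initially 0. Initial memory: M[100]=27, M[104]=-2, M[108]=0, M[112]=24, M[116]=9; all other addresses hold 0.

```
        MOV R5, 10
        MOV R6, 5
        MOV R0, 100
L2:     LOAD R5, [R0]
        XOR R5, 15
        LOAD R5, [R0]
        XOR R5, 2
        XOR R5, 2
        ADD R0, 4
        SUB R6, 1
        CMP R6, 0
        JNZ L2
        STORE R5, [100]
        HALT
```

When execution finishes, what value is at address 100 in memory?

9

after MOV R5, 10: R5=10
after MOV R6, 5: R6=5
after MOV R0, 100: R0=100
after LOAD R5, [R0]: R5=M[100]=27
after XOR R5, 15: R5=27^15=20
after LOAD R5, [R0]: R5=M[100]=27
after XOR R5, 2: R5=27^2=25
after XOR R5, 2: R5=25^2=27
after ADD R0, 4: R0=100+4=104
after SUB R6, 1: R6=5-1=4
CMP R6, 0  (cmp 4,0)
JNZ L2: taken
after LOAD R5, [R0]: R5=M[104]=-2
after XOR R5, 15: R5=(-2)^15=-15
after LOAD R5, [R0]: R5=M[104]=-2
after XOR R5, 2: R5=(-2)^2=-4
after XOR R5, 2: R5=(-4)^2=-2
after ADD R0, 4: R0=104+4=108
after SUB R6, 1: R6=4-1=3
CMP R6, 0  (cmp 3,0)
JNZ L2: taken
after LOAD R5, [R0]: R5=M[108]=0
after XOR R5, 15: R5=0^15=15
after LOAD R5, [R0]: R5=M[108]=0
after XOR R5, 2: R5=0^2=2
after XOR R5, 2: R5=2^2=0
after ADD R0, 4: R0=108+4=112
after SUB R6, 1: R6=3-1=2
CMP R6, 0  (cmp 2,0)
JNZ L2: taken
after LOAD R5, [R0]: R5=M[112]=24
after XOR R5, 15: R5=24^15=23
after LOAD R5, [R0]: R5=M[112]=24
after XOR R5, 2: R5=24^2=26
after XOR R5, 2: R5=26^2=24
after ADD R0, 4: R0=112+4=116
after SUB R6, 1: R6=2-1=1
CMP R6, 0  (cmp 1,0)
JNZ L2: taken
after LOAD R5, [R0]: R5=M[116]=9
after XOR R5, 15: R5=9^15=6
after LOAD R5, [R0]: R5=M[116]=9
after XOR R5, 2: R5=9^2=11
after XOR R5, 2: R5=11^2=9
after ADD R0, 4: R0=116+4=120
after SUB R6, 1: R6=1-1=0
CMP R6, 0  (cmp 0,0)
JNZ L2: not taken
STORE R5, [100] → M[100]=9
halt.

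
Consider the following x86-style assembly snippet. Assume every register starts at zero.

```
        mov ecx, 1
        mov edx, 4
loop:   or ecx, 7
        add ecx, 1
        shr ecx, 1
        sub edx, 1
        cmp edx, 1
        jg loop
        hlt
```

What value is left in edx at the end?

1

ecx=1
edx=4
ecx=1|7=7
ecx=7+1=8
ecx=8>>1=4
edx=4-1=3
cmp edx, 1  (cmp 3,1)
jg loop: taken
ecx=4|7=7
ecx=7+1=8
ecx=8>>1=4
edx=3-1=2
cmp edx, 1  (cmp 2,1)
jg loop: taken
ecx=4|7=7
ecx=7+1=8
ecx=8>>1=4
edx=2-1=1
cmp edx, 1  (cmp 1,1)
jg loop: not taken
halt.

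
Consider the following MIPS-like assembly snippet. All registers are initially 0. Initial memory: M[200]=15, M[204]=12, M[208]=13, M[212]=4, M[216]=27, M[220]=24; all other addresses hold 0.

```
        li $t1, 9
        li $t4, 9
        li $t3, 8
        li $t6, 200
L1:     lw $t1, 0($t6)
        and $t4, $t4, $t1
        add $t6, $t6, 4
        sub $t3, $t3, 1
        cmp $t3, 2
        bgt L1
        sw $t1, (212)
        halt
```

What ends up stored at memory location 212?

24

after li $t1, 9: $t1=9
after li $t4, 9: $t4=9
after li $t3, 8: $t3=8
after li $t6, 200: $t6=200
after lw $t1, 0($t6): $t1=M[200]=15
after and $t4, $t4, $t1: $t4=9&15=9
after add $t6, $t6, 4: $t6=200+4=204
after sub $t3, $t3, 1: $t3=8-1=7
cmp $t3, 2  (cmp 7,2)
bgt L1: taken
after lw $t1, 0($t6): $t1=M[204]=12
after and $t4, $t4, $t1: $t4=9&12=8
after add $t6, $t6, 4: $t6=204+4=208
after sub $t3, $t3, 1: $t3=7-1=6
cmp $t3, 2  (cmp 6,2)
bgt L1: taken
after lw $t1, 0($t6): $t1=M[208]=13
after and $t4, $t4, $t1: $t4=8&13=8
after add $t6, $t6, 4: $t6=208+4=212
after sub $t3, $t3, 1: $t3=6-1=5
cmp $t3, 2  (cmp 5,2)
bgt L1: taken
after lw $t1, 0($t6): $t1=M[212]=4
after and $t4, $t4, $t1: $t4=8&4=0
after add $t6, $t6, 4: $t6=212+4=216
after sub $t3, $t3, 1: $t3=5-1=4
cmp $t3, 2  (cmp 4,2)
bgt L1: taken
after lw $t1, 0($t6): $t1=M[216]=27
after and $t4, $t4, $t1: $t4=0&27=0
after add $t6, $t6, 4: $t6=216+4=220
after sub $t3, $t3, 1: $t3=4-1=3
cmp $t3, 2  (cmp 3,2)
bgt L1: taken
after lw $t1, 0($t6): $t1=M[220]=24
after and $t4, $t4, $t1: $t4=0&24=0
after add $t6, $t6, 4: $t6=220+4=224
after sub $t3, $t3, 1: $t3=3-1=2
cmp $t3, 2  (cmp 2,2)
bgt L1: not taken
sw $t1, (212) → M[212]=24
halt.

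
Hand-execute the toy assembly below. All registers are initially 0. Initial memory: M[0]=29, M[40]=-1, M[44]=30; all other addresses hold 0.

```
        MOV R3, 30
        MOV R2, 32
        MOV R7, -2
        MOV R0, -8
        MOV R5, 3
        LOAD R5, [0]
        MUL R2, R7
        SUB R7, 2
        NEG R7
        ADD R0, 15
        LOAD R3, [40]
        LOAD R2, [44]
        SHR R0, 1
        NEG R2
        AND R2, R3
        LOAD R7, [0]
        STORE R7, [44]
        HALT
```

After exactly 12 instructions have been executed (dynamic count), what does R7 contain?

after MOV R3, 30: R3=30
after MOV R2, 32: R2=32
after MOV R7, -2: R7=-2
after MOV R0, -8: R0=-8
after MOV R5, 3: R5=3
after LOAD R5, [0]: R5=M[0]=29
after MUL R2, R7: R2=32*(-2)=-64
after SUB R7, 2: R7=(-2)-2=-4
after NEG R7: R7=-(-4)=4
after ADD R0, 15: R0=(-8)+15=7
after LOAD R3, [40]: R3=M[40]=-1
after LOAD R2, [44]: R2=M[44]=30
After step 12: R7 = 4.

4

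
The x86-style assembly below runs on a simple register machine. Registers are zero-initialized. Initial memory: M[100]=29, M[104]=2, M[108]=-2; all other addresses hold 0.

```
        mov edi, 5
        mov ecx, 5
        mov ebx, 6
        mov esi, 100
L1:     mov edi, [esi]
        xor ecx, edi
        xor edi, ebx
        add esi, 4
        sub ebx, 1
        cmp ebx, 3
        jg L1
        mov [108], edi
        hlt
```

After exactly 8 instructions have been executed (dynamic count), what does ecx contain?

edi=5
ecx=5
ebx=6
esi=100
edi=M[100]=29
ecx=5^29=24
edi=29^6=27
esi=100+4=104
After step 8: ecx = 24.

24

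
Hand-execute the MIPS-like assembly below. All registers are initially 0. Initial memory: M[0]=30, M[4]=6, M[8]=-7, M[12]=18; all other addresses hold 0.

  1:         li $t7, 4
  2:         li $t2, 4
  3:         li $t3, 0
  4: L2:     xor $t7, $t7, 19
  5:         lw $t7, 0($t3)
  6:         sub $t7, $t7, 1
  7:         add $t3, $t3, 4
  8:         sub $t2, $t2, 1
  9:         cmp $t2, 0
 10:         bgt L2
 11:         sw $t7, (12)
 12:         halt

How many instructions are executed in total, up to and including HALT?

33

$t7=4
$t2=4
$t3=0
$t7=4^19=23
$t7=M[0]=30
$t7=30-1=29
$t3=0+4=4
$t2=4-1=3
cmp $t2, 0  (cmp 3,0)
bgt L2: taken
$t7=29^19=14
$t7=M[4]=6
$t7=6-1=5
$t3=4+4=8
$t2=3-1=2
cmp $t2, 0  (cmp 2,0)
bgt L2: taken
$t7=5^19=22
$t7=M[8]=-7
$t7=(-7)-1=-8
$t3=8+4=12
$t2=2-1=1
cmp $t2, 0  (cmp 1,0)
bgt L2: taken
$t7=(-8)^19=-21
$t7=M[12]=18
$t7=18-1=17
$t3=12+4=16
$t2=1-1=0
cmp $t2, 0  (cmp 0,0)
bgt L2: not taken
sw $t7, (12) → M[12]=17
halt.
Total executed instructions: 33.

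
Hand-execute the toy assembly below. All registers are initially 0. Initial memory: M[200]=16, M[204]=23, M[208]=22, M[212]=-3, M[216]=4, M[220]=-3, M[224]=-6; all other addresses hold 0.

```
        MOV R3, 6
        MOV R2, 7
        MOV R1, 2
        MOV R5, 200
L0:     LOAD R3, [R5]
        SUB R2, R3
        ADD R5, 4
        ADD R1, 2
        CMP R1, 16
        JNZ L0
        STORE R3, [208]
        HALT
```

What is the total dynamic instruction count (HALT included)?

48

after MOV R3, 6: R3=6
after MOV R2, 7: R2=7
after MOV R1, 2: R1=2
after MOV R5, 200: R5=200
after LOAD R3, [R5]: R3=M[200]=16
after SUB R2, R3: R2=7-16=-9
after ADD R5, 4: R5=200+4=204
after ADD R1, 2: R1=2+2=4
CMP R1, 16  (cmp 4,16)
JNZ L0: taken
after LOAD R3, [R5]: R3=M[204]=23
after SUB R2, R3: R2=(-9)-23=-32
after ADD R5, 4: R5=204+4=208
after ADD R1, 2: R1=4+2=6
CMP R1, 16  (cmp 6,16)
JNZ L0: taken
after LOAD R3, [R5]: R3=M[208]=22
after SUB R2, R3: R2=(-32)-22=-54
after ADD R5, 4: R5=208+4=212
after ADD R1, 2: R1=6+2=8
CMP R1, 16  (cmp 8,16)
JNZ L0: taken
after LOAD R3, [R5]: R3=M[212]=-3
after SUB R2, R3: R2=(-54)-(-3)=-51
after ADD R5, 4: R5=212+4=216
after ADD R1, 2: R1=8+2=10
CMP R1, 16  (cmp 10,16)
JNZ L0: taken
after LOAD R3, [R5]: R3=M[216]=4
after SUB R2, R3: R2=(-51)-4=-55
after ADD R5, 4: R5=216+4=220
after ADD R1, 2: R1=10+2=12
CMP R1, 16  (cmp 12,16)
JNZ L0: taken
after LOAD R3, [R5]: R3=M[220]=-3
after SUB R2, R3: R2=(-55)-(-3)=-52
after ADD R5, 4: R5=220+4=224
after ADD R1, 2: R1=12+2=14
CMP R1, 16  (cmp 14,16)
JNZ L0: taken
after LOAD R3, [R5]: R3=M[224]=-6
after SUB R2, R3: R2=(-52)-(-6)=-46
after ADD R5, 4: R5=224+4=228
after ADD R1, 2: R1=14+2=16
CMP R1, 16  (cmp 16,16)
JNZ L0: not taken
STORE R3, [208] → M[208]=-6
halt.
Total executed instructions: 48.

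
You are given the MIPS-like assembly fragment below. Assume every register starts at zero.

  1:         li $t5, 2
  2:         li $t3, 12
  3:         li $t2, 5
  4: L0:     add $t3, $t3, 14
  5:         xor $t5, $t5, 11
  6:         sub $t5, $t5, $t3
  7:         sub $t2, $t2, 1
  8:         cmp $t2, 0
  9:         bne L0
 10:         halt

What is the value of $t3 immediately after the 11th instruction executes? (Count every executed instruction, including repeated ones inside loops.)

$t5=2
$t3=12
$t2=5
$t3=12+14=26
$t5=2^11=9
$t5=9-26=-17
$t2=5-1=4
cmp $t2, 0  (cmp 4,0)
bne L0: taken
$t3=26+14=40
$t5=(-17)^11=-28
After step 11: $t3 = 40.

40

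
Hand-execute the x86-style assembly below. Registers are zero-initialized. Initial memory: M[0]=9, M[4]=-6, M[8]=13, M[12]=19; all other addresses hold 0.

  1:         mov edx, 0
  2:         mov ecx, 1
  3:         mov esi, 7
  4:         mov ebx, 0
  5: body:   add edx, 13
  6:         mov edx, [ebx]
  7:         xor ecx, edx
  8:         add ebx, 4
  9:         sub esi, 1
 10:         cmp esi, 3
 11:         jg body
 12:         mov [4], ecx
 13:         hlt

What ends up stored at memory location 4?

-20

after mov edx, 0: edx=0
after mov ecx, 1: ecx=1
after mov esi, 7: esi=7
after mov ebx, 0: ebx=0
after add edx, 13: edx=0+13=13
after mov edx, [ebx]: edx=M[0]=9
after xor ecx, edx: ecx=1^9=8
after add ebx, 4: ebx=0+4=4
after sub esi, 1: esi=7-1=6
cmp esi, 3  (cmp 6,3)
jg body: taken
after add edx, 13: edx=9+13=22
after mov edx, [ebx]: edx=M[4]=-6
after xor ecx, edx: ecx=8^(-6)=-14
after add ebx, 4: ebx=4+4=8
after sub esi, 1: esi=6-1=5
cmp esi, 3  (cmp 5,3)
jg body: taken
after add edx, 13: edx=(-6)+13=7
after mov edx, [ebx]: edx=M[8]=13
after xor ecx, edx: ecx=(-14)^13=-1
after add ebx, 4: ebx=8+4=12
after sub esi, 1: esi=5-1=4
cmp esi, 3  (cmp 4,3)
jg body: taken
after add edx, 13: edx=13+13=26
after mov edx, [ebx]: edx=M[12]=19
after xor ecx, edx: ecx=(-1)^19=-20
after add ebx, 4: ebx=12+4=16
after sub esi, 1: esi=4-1=3
cmp esi, 3  (cmp 3,3)
jg body: not taken
mov [4], ecx → M[4]=-20
halt.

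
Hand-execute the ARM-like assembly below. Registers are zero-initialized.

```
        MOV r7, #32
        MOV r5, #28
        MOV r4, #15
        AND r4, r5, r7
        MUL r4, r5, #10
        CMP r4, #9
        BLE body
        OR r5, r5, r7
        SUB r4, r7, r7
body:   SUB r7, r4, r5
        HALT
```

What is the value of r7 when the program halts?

-60

after MOV r7, #32: r7=32
after MOV r5, #28: r5=28
after MOV r4, #15: r4=15
after AND r4, r5, r7: r4=28&32=0
after MUL r4, r5, #10: r4=28*10=280
CMP r4, #9  (cmp 280,9)
BLE body: not taken
after OR r5, r5, r7: r5=28|32=60
after SUB r4, r7, r7: r4=32-32=0
after SUB r7, r4, r5: r7=0-60=-60
halt.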